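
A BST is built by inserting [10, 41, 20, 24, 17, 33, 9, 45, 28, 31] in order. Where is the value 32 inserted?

Starting tree (level order): [10, 9, 41, None, None, 20, 45, 17, 24, None, None, None, None, None, 33, 28, None, None, 31]
Insertion path: 10 -> 41 -> 20 -> 24 -> 33 -> 28 -> 31
Result: insert 32 as right child of 31
Final tree (level order): [10, 9, 41, None, None, 20, 45, 17, 24, None, None, None, None, None, 33, 28, None, None, 31, None, 32]


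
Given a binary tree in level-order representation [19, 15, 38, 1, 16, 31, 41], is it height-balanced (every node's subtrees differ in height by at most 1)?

Tree (level-order array): [19, 15, 38, 1, 16, 31, 41]
Definition: a tree is height-balanced if, at every node, |h(left) - h(right)| <= 1 (empty subtree has height -1).
Bottom-up per-node check:
  node 1: h_left=-1, h_right=-1, diff=0 [OK], height=0
  node 16: h_left=-1, h_right=-1, diff=0 [OK], height=0
  node 15: h_left=0, h_right=0, diff=0 [OK], height=1
  node 31: h_left=-1, h_right=-1, diff=0 [OK], height=0
  node 41: h_left=-1, h_right=-1, diff=0 [OK], height=0
  node 38: h_left=0, h_right=0, diff=0 [OK], height=1
  node 19: h_left=1, h_right=1, diff=0 [OK], height=2
All nodes satisfy the balance condition.
Result: Balanced


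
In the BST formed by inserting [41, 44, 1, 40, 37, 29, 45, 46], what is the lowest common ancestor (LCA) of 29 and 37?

Tree insertion order: [41, 44, 1, 40, 37, 29, 45, 46]
Tree (level-order array): [41, 1, 44, None, 40, None, 45, 37, None, None, 46, 29]
In a BST, the LCA of p=29, q=37 is the first node v on the
root-to-leaf path with p <= v <= q (go left if both < v, right if both > v).
Walk from root:
  at 41: both 29 and 37 < 41, go left
  at 1: both 29 and 37 > 1, go right
  at 40: both 29 and 37 < 40, go left
  at 37: 29 <= 37 <= 37, this is the LCA
LCA = 37


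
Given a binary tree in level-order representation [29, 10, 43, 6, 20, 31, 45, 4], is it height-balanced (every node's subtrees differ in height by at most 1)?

Tree (level-order array): [29, 10, 43, 6, 20, 31, 45, 4]
Definition: a tree is height-balanced if, at every node, |h(left) - h(right)| <= 1 (empty subtree has height -1).
Bottom-up per-node check:
  node 4: h_left=-1, h_right=-1, diff=0 [OK], height=0
  node 6: h_left=0, h_right=-1, diff=1 [OK], height=1
  node 20: h_left=-1, h_right=-1, diff=0 [OK], height=0
  node 10: h_left=1, h_right=0, diff=1 [OK], height=2
  node 31: h_left=-1, h_right=-1, diff=0 [OK], height=0
  node 45: h_left=-1, h_right=-1, diff=0 [OK], height=0
  node 43: h_left=0, h_right=0, diff=0 [OK], height=1
  node 29: h_left=2, h_right=1, diff=1 [OK], height=3
All nodes satisfy the balance condition.
Result: Balanced


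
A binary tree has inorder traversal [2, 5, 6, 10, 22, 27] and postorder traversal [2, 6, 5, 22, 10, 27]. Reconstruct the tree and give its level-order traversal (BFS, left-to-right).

Inorder:   [2, 5, 6, 10, 22, 27]
Postorder: [2, 6, 5, 22, 10, 27]
Algorithm: postorder visits root last, so walk postorder right-to-left;
each value is the root of the current inorder slice — split it at that
value, recurse on the right subtree first, then the left.
Recursive splits:
  root=27; inorder splits into left=[2, 5, 6, 10, 22], right=[]
  root=10; inorder splits into left=[2, 5, 6], right=[22]
  root=22; inorder splits into left=[], right=[]
  root=5; inorder splits into left=[2], right=[6]
  root=6; inorder splits into left=[], right=[]
  root=2; inorder splits into left=[], right=[]
Reconstructed level-order: [27, 10, 5, 22, 2, 6]


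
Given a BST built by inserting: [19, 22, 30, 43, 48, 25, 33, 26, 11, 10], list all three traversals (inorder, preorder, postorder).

Tree insertion order: [19, 22, 30, 43, 48, 25, 33, 26, 11, 10]
Tree (level-order array): [19, 11, 22, 10, None, None, 30, None, None, 25, 43, None, 26, 33, 48]
Inorder (L, root, R): [10, 11, 19, 22, 25, 26, 30, 33, 43, 48]
Preorder (root, L, R): [19, 11, 10, 22, 30, 25, 26, 43, 33, 48]
Postorder (L, R, root): [10, 11, 26, 25, 33, 48, 43, 30, 22, 19]


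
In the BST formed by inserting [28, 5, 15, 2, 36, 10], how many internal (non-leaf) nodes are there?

Tree built from: [28, 5, 15, 2, 36, 10]
Tree (level-order array): [28, 5, 36, 2, 15, None, None, None, None, 10]
Rule: An internal node has at least one child.
Per-node child counts:
  node 28: 2 child(ren)
  node 5: 2 child(ren)
  node 2: 0 child(ren)
  node 15: 1 child(ren)
  node 10: 0 child(ren)
  node 36: 0 child(ren)
Matching nodes: [28, 5, 15]
Count of internal (non-leaf) nodes: 3


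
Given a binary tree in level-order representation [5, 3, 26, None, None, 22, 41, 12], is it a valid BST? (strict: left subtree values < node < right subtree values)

Level-order array: [5, 3, 26, None, None, 22, 41, 12]
Validate using subtree bounds (lo, hi): at each node, require lo < value < hi,
then recurse left with hi=value and right with lo=value.
Preorder trace (stopping at first violation):
  at node 5 with bounds (-inf, +inf): OK
  at node 3 with bounds (-inf, 5): OK
  at node 26 with bounds (5, +inf): OK
  at node 22 with bounds (5, 26): OK
  at node 12 with bounds (5, 22): OK
  at node 41 with bounds (26, +inf): OK
No violation found at any node.
Result: Valid BST


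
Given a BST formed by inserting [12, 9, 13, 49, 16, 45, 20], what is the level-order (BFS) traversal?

Tree insertion order: [12, 9, 13, 49, 16, 45, 20]
Tree (level-order array): [12, 9, 13, None, None, None, 49, 16, None, None, 45, 20]
BFS from the root, enqueuing left then right child of each popped node:
  queue [12] -> pop 12, enqueue [9, 13], visited so far: [12]
  queue [9, 13] -> pop 9, enqueue [none], visited so far: [12, 9]
  queue [13] -> pop 13, enqueue [49], visited so far: [12, 9, 13]
  queue [49] -> pop 49, enqueue [16], visited so far: [12, 9, 13, 49]
  queue [16] -> pop 16, enqueue [45], visited so far: [12, 9, 13, 49, 16]
  queue [45] -> pop 45, enqueue [20], visited so far: [12, 9, 13, 49, 16, 45]
  queue [20] -> pop 20, enqueue [none], visited so far: [12, 9, 13, 49, 16, 45, 20]
Result: [12, 9, 13, 49, 16, 45, 20]


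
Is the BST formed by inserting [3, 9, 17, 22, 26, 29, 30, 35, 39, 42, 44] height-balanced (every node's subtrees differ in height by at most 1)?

Tree (level-order array): [3, None, 9, None, 17, None, 22, None, 26, None, 29, None, 30, None, 35, None, 39, None, 42, None, 44]
Definition: a tree is height-balanced if, at every node, |h(left) - h(right)| <= 1 (empty subtree has height -1).
Bottom-up per-node check:
  node 44: h_left=-1, h_right=-1, diff=0 [OK], height=0
  node 42: h_left=-1, h_right=0, diff=1 [OK], height=1
  node 39: h_left=-1, h_right=1, diff=2 [FAIL (|-1-1|=2 > 1)], height=2
  node 35: h_left=-1, h_right=2, diff=3 [FAIL (|-1-2|=3 > 1)], height=3
  node 30: h_left=-1, h_right=3, diff=4 [FAIL (|-1-3|=4 > 1)], height=4
  node 29: h_left=-1, h_right=4, diff=5 [FAIL (|-1-4|=5 > 1)], height=5
  node 26: h_left=-1, h_right=5, diff=6 [FAIL (|-1-5|=6 > 1)], height=6
  node 22: h_left=-1, h_right=6, diff=7 [FAIL (|-1-6|=7 > 1)], height=7
  node 17: h_left=-1, h_right=7, diff=8 [FAIL (|-1-7|=8 > 1)], height=8
  node 9: h_left=-1, h_right=8, diff=9 [FAIL (|-1-8|=9 > 1)], height=9
  node 3: h_left=-1, h_right=9, diff=10 [FAIL (|-1-9|=10 > 1)], height=10
Node 39 violates the condition: |-1 - 1| = 2 > 1.
Result: Not balanced


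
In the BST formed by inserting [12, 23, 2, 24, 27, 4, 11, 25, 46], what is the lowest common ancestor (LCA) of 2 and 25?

Tree insertion order: [12, 23, 2, 24, 27, 4, 11, 25, 46]
Tree (level-order array): [12, 2, 23, None, 4, None, 24, None, 11, None, 27, None, None, 25, 46]
In a BST, the LCA of p=2, q=25 is the first node v on the
root-to-leaf path with p <= v <= q (go left if both < v, right if both > v).
Walk from root:
  at 12: 2 <= 12 <= 25, this is the LCA
LCA = 12


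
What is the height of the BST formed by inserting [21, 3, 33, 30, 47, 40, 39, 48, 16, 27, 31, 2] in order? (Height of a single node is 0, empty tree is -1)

Insertion order: [21, 3, 33, 30, 47, 40, 39, 48, 16, 27, 31, 2]
Tree (level-order array): [21, 3, 33, 2, 16, 30, 47, None, None, None, None, 27, 31, 40, 48, None, None, None, None, 39]
Compute height bottom-up (empty subtree = -1):
  height(2) = 1 + max(-1, -1) = 0
  height(16) = 1 + max(-1, -1) = 0
  height(3) = 1 + max(0, 0) = 1
  height(27) = 1 + max(-1, -1) = 0
  height(31) = 1 + max(-1, -1) = 0
  height(30) = 1 + max(0, 0) = 1
  height(39) = 1 + max(-1, -1) = 0
  height(40) = 1 + max(0, -1) = 1
  height(48) = 1 + max(-1, -1) = 0
  height(47) = 1 + max(1, 0) = 2
  height(33) = 1 + max(1, 2) = 3
  height(21) = 1 + max(1, 3) = 4
Height = 4


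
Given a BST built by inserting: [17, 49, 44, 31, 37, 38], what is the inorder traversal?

Tree insertion order: [17, 49, 44, 31, 37, 38]
Tree (level-order array): [17, None, 49, 44, None, 31, None, None, 37, None, 38]
Inorder traversal: [17, 31, 37, 38, 44, 49]


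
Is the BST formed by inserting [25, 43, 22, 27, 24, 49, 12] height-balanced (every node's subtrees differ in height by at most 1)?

Tree (level-order array): [25, 22, 43, 12, 24, 27, 49]
Definition: a tree is height-balanced if, at every node, |h(left) - h(right)| <= 1 (empty subtree has height -1).
Bottom-up per-node check:
  node 12: h_left=-1, h_right=-1, diff=0 [OK], height=0
  node 24: h_left=-1, h_right=-1, diff=0 [OK], height=0
  node 22: h_left=0, h_right=0, diff=0 [OK], height=1
  node 27: h_left=-1, h_right=-1, diff=0 [OK], height=0
  node 49: h_left=-1, h_right=-1, diff=0 [OK], height=0
  node 43: h_left=0, h_right=0, diff=0 [OK], height=1
  node 25: h_left=1, h_right=1, diff=0 [OK], height=2
All nodes satisfy the balance condition.
Result: Balanced


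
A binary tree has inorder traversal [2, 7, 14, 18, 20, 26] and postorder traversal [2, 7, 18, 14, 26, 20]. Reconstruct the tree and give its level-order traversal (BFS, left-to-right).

Inorder:   [2, 7, 14, 18, 20, 26]
Postorder: [2, 7, 18, 14, 26, 20]
Algorithm: postorder visits root last, so walk postorder right-to-left;
each value is the root of the current inorder slice — split it at that
value, recurse on the right subtree first, then the left.
Recursive splits:
  root=20; inorder splits into left=[2, 7, 14, 18], right=[26]
  root=26; inorder splits into left=[], right=[]
  root=14; inorder splits into left=[2, 7], right=[18]
  root=18; inorder splits into left=[], right=[]
  root=7; inorder splits into left=[2], right=[]
  root=2; inorder splits into left=[], right=[]
Reconstructed level-order: [20, 14, 26, 7, 18, 2]


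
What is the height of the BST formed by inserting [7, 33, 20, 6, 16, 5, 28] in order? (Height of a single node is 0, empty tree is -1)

Insertion order: [7, 33, 20, 6, 16, 5, 28]
Tree (level-order array): [7, 6, 33, 5, None, 20, None, None, None, 16, 28]
Compute height bottom-up (empty subtree = -1):
  height(5) = 1 + max(-1, -1) = 0
  height(6) = 1 + max(0, -1) = 1
  height(16) = 1 + max(-1, -1) = 0
  height(28) = 1 + max(-1, -1) = 0
  height(20) = 1 + max(0, 0) = 1
  height(33) = 1 + max(1, -1) = 2
  height(7) = 1 + max(1, 2) = 3
Height = 3


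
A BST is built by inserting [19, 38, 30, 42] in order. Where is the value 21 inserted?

Starting tree (level order): [19, None, 38, 30, 42]
Insertion path: 19 -> 38 -> 30
Result: insert 21 as left child of 30
Final tree (level order): [19, None, 38, 30, 42, 21]


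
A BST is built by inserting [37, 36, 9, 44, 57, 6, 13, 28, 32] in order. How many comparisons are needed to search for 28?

Search path for 28: 37 -> 36 -> 9 -> 13 -> 28
Found: True
Comparisons: 5


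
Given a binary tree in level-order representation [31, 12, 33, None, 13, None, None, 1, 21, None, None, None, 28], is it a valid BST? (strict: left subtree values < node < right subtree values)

Level-order array: [31, 12, 33, None, 13, None, None, 1, 21, None, None, None, 28]
Validate using subtree bounds (lo, hi): at each node, require lo < value < hi,
then recurse left with hi=value and right with lo=value.
Preorder trace (stopping at first violation):
  at node 31 with bounds (-inf, +inf): OK
  at node 12 with bounds (-inf, 31): OK
  at node 13 with bounds (12, 31): OK
  at node 1 with bounds (12, 13): VIOLATION
Node 1 violates its bound: not (12 < 1 < 13).
Result: Not a valid BST


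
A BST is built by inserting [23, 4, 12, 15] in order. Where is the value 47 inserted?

Starting tree (level order): [23, 4, None, None, 12, None, 15]
Insertion path: 23
Result: insert 47 as right child of 23
Final tree (level order): [23, 4, 47, None, 12, None, None, None, 15]


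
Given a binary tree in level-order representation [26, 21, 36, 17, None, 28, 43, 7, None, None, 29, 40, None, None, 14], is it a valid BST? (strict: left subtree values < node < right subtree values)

Level-order array: [26, 21, 36, 17, None, 28, 43, 7, None, None, 29, 40, None, None, 14]
Validate using subtree bounds (lo, hi): at each node, require lo < value < hi,
then recurse left with hi=value and right with lo=value.
Preorder trace (stopping at first violation):
  at node 26 with bounds (-inf, +inf): OK
  at node 21 with bounds (-inf, 26): OK
  at node 17 with bounds (-inf, 21): OK
  at node 7 with bounds (-inf, 17): OK
  at node 14 with bounds (7, 17): OK
  at node 36 with bounds (26, +inf): OK
  at node 28 with bounds (26, 36): OK
  at node 29 with bounds (28, 36): OK
  at node 43 with bounds (36, +inf): OK
  at node 40 with bounds (36, 43): OK
No violation found at any node.
Result: Valid BST


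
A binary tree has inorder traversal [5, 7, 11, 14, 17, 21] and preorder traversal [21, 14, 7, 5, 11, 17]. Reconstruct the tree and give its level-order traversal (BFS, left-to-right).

Inorder:  [5, 7, 11, 14, 17, 21]
Preorder: [21, 14, 7, 5, 11, 17]
Algorithm: preorder visits root first, so consume preorder in order;
for each root, split the current inorder slice at that value into
left-subtree inorder and right-subtree inorder, then recurse.
Recursive splits:
  root=21; inorder splits into left=[5, 7, 11, 14, 17], right=[]
  root=14; inorder splits into left=[5, 7, 11], right=[17]
  root=7; inorder splits into left=[5], right=[11]
  root=5; inorder splits into left=[], right=[]
  root=11; inorder splits into left=[], right=[]
  root=17; inorder splits into left=[], right=[]
Reconstructed level-order: [21, 14, 7, 17, 5, 11]


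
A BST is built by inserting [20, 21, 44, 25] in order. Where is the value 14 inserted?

Starting tree (level order): [20, None, 21, None, 44, 25]
Insertion path: 20
Result: insert 14 as left child of 20
Final tree (level order): [20, 14, 21, None, None, None, 44, 25]


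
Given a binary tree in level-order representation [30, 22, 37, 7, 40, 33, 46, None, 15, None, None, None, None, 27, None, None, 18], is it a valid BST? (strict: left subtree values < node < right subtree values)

Level-order array: [30, 22, 37, 7, 40, 33, 46, None, 15, None, None, None, None, 27, None, None, 18]
Validate using subtree bounds (lo, hi): at each node, require lo < value < hi,
then recurse left with hi=value and right with lo=value.
Preorder trace (stopping at first violation):
  at node 30 with bounds (-inf, +inf): OK
  at node 22 with bounds (-inf, 30): OK
  at node 7 with bounds (-inf, 22): OK
  at node 15 with bounds (7, 22): OK
  at node 18 with bounds (15, 22): OK
  at node 40 with bounds (22, 30): VIOLATION
Node 40 violates its bound: not (22 < 40 < 30).
Result: Not a valid BST


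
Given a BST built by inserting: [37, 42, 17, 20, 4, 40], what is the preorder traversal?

Tree insertion order: [37, 42, 17, 20, 4, 40]
Tree (level-order array): [37, 17, 42, 4, 20, 40]
Preorder traversal: [37, 17, 4, 20, 42, 40]


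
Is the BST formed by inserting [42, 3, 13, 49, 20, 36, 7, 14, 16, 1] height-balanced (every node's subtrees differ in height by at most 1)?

Tree (level-order array): [42, 3, 49, 1, 13, None, None, None, None, 7, 20, None, None, 14, 36, None, 16]
Definition: a tree is height-balanced if, at every node, |h(left) - h(right)| <= 1 (empty subtree has height -1).
Bottom-up per-node check:
  node 1: h_left=-1, h_right=-1, diff=0 [OK], height=0
  node 7: h_left=-1, h_right=-1, diff=0 [OK], height=0
  node 16: h_left=-1, h_right=-1, diff=0 [OK], height=0
  node 14: h_left=-1, h_right=0, diff=1 [OK], height=1
  node 36: h_left=-1, h_right=-1, diff=0 [OK], height=0
  node 20: h_left=1, h_right=0, diff=1 [OK], height=2
  node 13: h_left=0, h_right=2, diff=2 [FAIL (|0-2|=2 > 1)], height=3
  node 3: h_left=0, h_right=3, diff=3 [FAIL (|0-3|=3 > 1)], height=4
  node 49: h_left=-1, h_right=-1, diff=0 [OK], height=0
  node 42: h_left=4, h_right=0, diff=4 [FAIL (|4-0|=4 > 1)], height=5
Node 13 violates the condition: |0 - 2| = 2 > 1.
Result: Not balanced


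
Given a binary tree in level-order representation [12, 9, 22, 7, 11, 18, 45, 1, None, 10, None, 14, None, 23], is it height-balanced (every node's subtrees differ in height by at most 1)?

Tree (level-order array): [12, 9, 22, 7, 11, 18, 45, 1, None, 10, None, 14, None, 23]
Definition: a tree is height-balanced if, at every node, |h(left) - h(right)| <= 1 (empty subtree has height -1).
Bottom-up per-node check:
  node 1: h_left=-1, h_right=-1, diff=0 [OK], height=0
  node 7: h_left=0, h_right=-1, diff=1 [OK], height=1
  node 10: h_left=-1, h_right=-1, diff=0 [OK], height=0
  node 11: h_left=0, h_right=-1, diff=1 [OK], height=1
  node 9: h_left=1, h_right=1, diff=0 [OK], height=2
  node 14: h_left=-1, h_right=-1, diff=0 [OK], height=0
  node 18: h_left=0, h_right=-1, diff=1 [OK], height=1
  node 23: h_left=-1, h_right=-1, diff=0 [OK], height=0
  node 45: h_left=0, h_right=-1, diff=1 [OK], height=1
  node 22: h_left=1, h_right=1, diff=0 [OK], height=2
  node 12: h_left=2, h_right=2, diff=0 [OK], height=3
All nodes satisfy the balance condition.
Result: Balanced


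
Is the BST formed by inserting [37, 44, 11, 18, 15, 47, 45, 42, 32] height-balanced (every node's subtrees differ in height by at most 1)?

Tree (level-order array): [37, 11, 44, None, 18, 42, 47, 15, 32, None, None, 45]
Definition: a tree is height-balanced if, at every node, |h(left) - h(right)| <= 1 (empty subtree has height -1).
Bottom-up per-node check:
  node 15: h_left=-1, h_right=-1, diff=0 [OK], height=0
  node 32: h_left=-1, h_right=-1, diff=0 [OK], height=0
  node 18: h_left=0, h_right=0, diff=0 [OK], height=1
  node 11: h_left=-1, h_right=1, diff=2 [FAIL (|-1-1|=2 > 1)], height=2
  node 42: h_left=-1, h_right=-1, diff=0 [OK], height=0
  node 45: h_left=-1, h_right=-1, diff=0 [OK], height=0
  node 47: h_left=0, h_right=-1, diff=1 [OK], height=1
  node 44: h_left=0, h_right=1, diff=1 [OK], height=2
  node 37: h_left=2, h_right=2, diff=0 [OK], height=3
Node 11 violates the condition: |-1 - 1| = 2 > 1.
Result: Not balanced


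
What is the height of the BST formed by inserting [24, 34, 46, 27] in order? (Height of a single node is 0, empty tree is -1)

Insertion order: [24, 34, 46, 27]
Tree (level-order array): [24, None, 34, 27, 46]
Compute height bottom-up (empty subtree = -1):
  height(27) = 1 + max(-1, -1) = 0
  height(46) = 1 + max(-1, -1) = 0
  height(34) = 1 + max(0, 0) = 1
  height(24) = 1 + max(-1, 1) = 2
Height = 2


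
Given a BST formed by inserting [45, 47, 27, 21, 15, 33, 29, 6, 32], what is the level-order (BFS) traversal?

Tree insertion order: [45, 47, 27, 21, 15, 33, 29, 6, 32]
Tree (level-order array): [45, 27, 47, 21, 33, None, None, 15, None, 29, None, 6, None, None, 32]
BFS from the root, enqueuing left then right child of each popped node:
  queue [45] -> pop 45, enqueue [27, 47], visited so far: [45]
  queue [27, 47] -> pop 27, enqueue [21, 33], visited so far: [45, 27]
  queue [47, 21, 33] -> pop 47, enqueue [none], visited so far: [45, 27, 47]
  queue [21, 33] -> pop 21, enqueue [15], visited so far: [45, 27, 47, 21]
  queue [33, 15] -> pop 33, enqueue [29], visited so far: [45, 27, 47, 21, 33]
  queue [15, 29] -> pop 15, enqueue [6], visited so far: [45, 27, 47, 21, 33, 15]
  queue [29, 6] -> pop 29, enqueue [32], visited so far: [45, 27, 47, 21, 33, 15, 29]
  queue [6, 32] -> pop 6, enqueue [none], visited so far: [45, 27, 47, 21, 33, 15, 29, 6]
  queue [32] -> pop 32, enqueue [none], visited so far: [45, 27, 47, 21, 33, 15, 29, 6, 32]
Result: [45, 27, 47, 21, 33, 15, 29, 6, 32]


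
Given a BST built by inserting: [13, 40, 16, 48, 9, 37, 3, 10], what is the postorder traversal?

Tree insertion order: [13, 40, 16, 48, 9, 37, 3, 10]
Tree (level-order array): [13, 9, 40, 3, 10, 16, 48, None, None, None, None, None, 37]
Postorder traversal: [3, 10, 9, 37, 16, 48, 40, 13]


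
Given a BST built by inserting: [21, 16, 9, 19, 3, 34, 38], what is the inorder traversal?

Tree insertion order: [21, 16, 9, 19, 3, 34, 38]
Tree (level-order array): [21, 16, 34, 9, 19, None, 38, 3]
Inorder traversal: [3, 9, 16, 19, 21, 34, 38]


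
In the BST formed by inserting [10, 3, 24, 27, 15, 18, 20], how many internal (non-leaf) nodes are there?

Tree built from: [10, 3, 24, 27, 15, 18, 20]
Tree (level-order array): [10, 3, 24, None, None, 15, 27, None, 18, None, None, None, 20]
Rule: An internal node has at least one child.
Per-node child counts:
  node 10: 2 child(ren)
  node 3: 0 child(ren)
  node 24: 2 child(ren)
  node 15: 1 child(ren)
  node 18: 1 child(ren)
  node 20: 0 child(ren)
  node 27: 0 child(ren)
Matching nodes: [10, 24, 15, 18]
Count of internal (non-leaf) nodes: 4


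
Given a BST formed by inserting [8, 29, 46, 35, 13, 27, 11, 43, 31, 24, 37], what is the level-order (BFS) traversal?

Tree insertion order: [8, 29, 46, 35, 13, 27, 11, 43, 31, 24, 37]
Tree (level-order array): [8, None, 29, 13, 46, 11, 27, 35, None, None, None, 24, None, 31, 43, None, None, None, None, 37]
BFS from the root, enqueuing left then right child of each popped node:
  queue [8] -> pop 8, enqueue [29], visited so far: [8]
  queue [29] -> pop 29, enqueue [13, 46], visited so far: [8, 29]
  queue [13, 46] -> pop 13, enqueue [11, 27], visited so far: [8, 29, 13]
  queue [46, 11, 27] -> pop 46, enqueue [35], visited so far: [8, 29, 13, 46]
  queue [11, 27, 35] -> pop 11, enqueue [none], visited so far: [8, 29, 13, 46, 11]
  queue [27, 35] -> pop 27, enqueue [24], visited so far: [8, 29, 13, 46, 11, 27]
  queue [35, 24] -> pop 35, enqueue [31, 43], visited so far: [8, 29, 13, 46, 11, 27, 35]
  queue [24, 31, 43] -> pop 24, enqueue [none], visited so far: [8, 29, 13, 46, 11, 27, 35, 24]
  queue [31, 43] -> pop 31, enqueue [none], visited so far: [8, 29, 13, 46, 11, 27, 35, 24, 31]
  queue [43] -> pop 43, enqueue [37], visited so far: [8, 29, 13, 46, 11, 27, 35, 24, 31, 43]
  queue [37] -> pop 37, enqueue [none], visited so far: [8, 29, 13, 46, 11, 27, 35, 24, 31, 43, 37]
Result: [8, 29, 13, 46, 11, 27, 35, 24, 31, 43, 37]


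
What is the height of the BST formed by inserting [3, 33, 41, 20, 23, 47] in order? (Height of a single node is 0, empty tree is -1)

Insertion order: [3, 33, 41, 20, 23, 47]
Tree (level-order array): [3, None, 33, 20, 41, None, 23, None, 47]
Compute height bottom-up (empty subtree = -1):
  height(23) = 1 + max(-1, -1) = 0
  height(20) = 1 + max(-1, 0) = 1
  height(47) = 1 + max(-1, -1) = 0
  height(41) = 1 + max(-1, 0) = 1
  height(33) = 1 + max(1, 1) = 2
  height(3) = 1 + max(-1, 2) = 3
Height = 3


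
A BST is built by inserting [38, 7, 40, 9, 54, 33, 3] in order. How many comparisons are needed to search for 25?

Search path for 25: 38 -> 7 -> 9 -> 33
Found: False
Comparisons: 4


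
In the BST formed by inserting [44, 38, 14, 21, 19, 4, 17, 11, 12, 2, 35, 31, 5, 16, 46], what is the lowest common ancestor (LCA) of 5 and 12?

Tree insertion order: [44, 38, 14, 21, 19, 4, 17, 11, 12, 2, 35, 31, 5, 16, 46]
Tree (level-order array): [44, 38, 46, 14, None, None, None, 4, 21, 2, 11, 19, 35, None, None, 5, 12, 17, None, 31, None, None, None, None, None, 16]
In a BST, the LCA of p=5, q=12 is the first node v on the
root-to-leaf path with p <= v <= q (go left if both < v, right if both > v).
Walk from root:
  at 44: both 5 and 12 < 44, go left
  at 38: both 5 and 12 < 38, go left
  at 14: both 5 and 12 < 14, go left
  at 4: both 5 and 12 > 4, go right
  at 11: 5 <= 11 <= 12, this is the LCA
LCA = 11


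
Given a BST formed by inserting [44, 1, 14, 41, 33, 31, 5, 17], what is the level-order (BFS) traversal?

Tree insertion order: [44, 1, 14, 41, 33, 31, 5, 17]
Tree (level-order array): [44, 1, None, None, 14, 5, 41, None, None, 33, None, 31, None, 17]
BFS from the root, enqueuing left then right child of each popped node:
  queue [44] -> pop 44, enqueue [1], visited so far: [44]
  queue [1] -> pop 1, enqueue [14], visited so far: [44, 1]
  queue [14] -> pop 14, enqueue [5, 41], visited so far: [44, 1, 14]
  queue [5, 41] -> pop 5, enqueue [none], visited so far: [44, 1, 14, 5]
  queue [41] -> pop 41, enqueue [33], visited so far: [44, 1, 14, 5, 41]
  queue [33] -> pop 33, enqueue [31], visited so far: [44, 1, 14, 5, 41, 33]
  queue [31] -> pop 31, enqueue [17], visited so far: [44, 1, 14, 5, 41, 33, 31]
  queue [17] -> pop 17, enqueue [none], visited so far: [44, 1, 14, 5, 41, 33, 31, 17]
Result: [44, 1, 14, 5, 41, 33, 31, 17]


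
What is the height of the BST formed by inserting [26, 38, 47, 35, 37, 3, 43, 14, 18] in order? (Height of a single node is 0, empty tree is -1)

Insertion order: [26, 38, 47, 35, 37, 3, 43, 14, 18]
Tree (level-order array): [26, 3, 38, None, 14, 35, 47, None, 18, None, 37, 43]
Compute height bottom-up (empty subtree = -1):
  height(18) = 1 + max(-1, -1) = 0
  height(14) = 1 + max(-1, 0) = 1
  height(3) = 1 + max(-1, 1) = 2
  height(37) = 1 + max(-1, -1) = 0
  height(35) = 1 + max(-1, 0) = 1
  height(43) = 1 + max(-1, -1) = 0
  height(47) = 1 + max(0, -1) = 1
  height(38) = 1 + max(1, 1) = 2
  height(26) = 1 + max(2, 2) = 3
Height = 3


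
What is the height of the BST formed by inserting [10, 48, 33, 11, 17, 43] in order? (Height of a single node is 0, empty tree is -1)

Insertion order: [10, 48, 33, 11, 17, 43]
Tree (level-order array): [10, None, 48, 33, None, 11, 43, None, 17]
Compute height bottom-up (empty subtree = -1):
  height(17) = 1 + max(-1, -1) = 0
  height(11) = 1 + max(-1, 0) = 1
  height(43) = 1 + max(-1, -1) = 0
  height(33) = 1 + max(1, 0) = 2
  height(48) = 1 + max(2, -1) = 3
  height(10) = 1 + max(-1, 3) = 4
Height = 4


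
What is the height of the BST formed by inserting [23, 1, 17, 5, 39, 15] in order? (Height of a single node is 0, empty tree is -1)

Insertion order: [23, 1, 17, 5, 39, 15]
Tree (level-order array): [23, 1, 39, None, 17, None, None, 5, None, None, 15]
Compute height bottom-up (empty subtree = -1):
  height(15) = 1 + max(-1, -1) = 0
  height(5) = 1 + max(-1, 0) = 1
  height(17) = 1 + max(1, -1) = 2
  height(1) = 1 + max(-1, 2) = 3
  height(39) = 1 + max(-1, -1) = 0
  height(23) = 1 + max(3, 0) = 4
Height = 4


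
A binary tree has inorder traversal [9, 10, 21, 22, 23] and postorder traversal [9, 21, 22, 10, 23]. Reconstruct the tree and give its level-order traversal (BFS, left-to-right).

Inorder:   [9, 10, 21, 22, 23]
Postorder: [9, 21, 22, 10, 23]
Algorithm: postorder visits root last, so walk postorder right-to-left;
each value is the root of the current inorder slice — split it at that
value, recurse on the right subtree first, then the left.
Recursive splits:
  root=23; inorder splits into left=[9, 10, 21, 22], right=[]
  root=10; inorder splits into left=[9], right=[21, 22]
  root=22; inorder splits into left=[21], right=[]
  root=21; inorder splits into left=[], right=[]
  root=9; inorder splits into left=[], right=[]
Reconstructed level-order: [23, 10, 9, 22, 21]


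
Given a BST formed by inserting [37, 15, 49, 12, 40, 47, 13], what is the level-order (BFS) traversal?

Tree insertion order: [37, 15, 49, 12, 40, 47, 13]
Tree (level-order array): [37, 15, 49, 12, None, 40, None, None, 13, None, 47]
BFS from the root, enqueuing left then right child of each popped node:
  queue [37] -> pop 37, enqueue [15, 49], visited so far: [37]
  queue [15, 49] -> pop 15, enqueue [12], visited so far: [37, 15]
  queue [49, 12] -> pop 49, enqueue [40], visited so far: [37, 15, 49]
  queue [12, 40] -> pop 12, enqueue [13], visited so far: [37, 15, 49, 12]
  queue [40, 13] -> pop 40, enqueue [47], visited so far: [37, 15, 49, 12, 40]
  queue [13, 47] -> pop 13, enqueue [none], visited so far: [37, 15, 49, 12, 40, 13]
  queue [47] -> pop 47, enqueue [none], visited so far: [37, 15, 49, 12, 40, 13, 47]
Result: [37, 15, 49, 12, 40, 13, 47]


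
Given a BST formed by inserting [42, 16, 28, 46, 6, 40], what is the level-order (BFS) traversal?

Tree insertion order: [42, 16, 28, 46, 6, 40]
Tree (level-order array): [42, 16, 46, 6, 28, None, None, None, None, None, 40]
BFS from the root, enqueuing left then right child of each popped node:
  queue [42] -> pop 42, enqueue [16, 46], visited so far: [42]
  queue [16, 46] -> pop 16, enqueue [6, 28], visited so far: [42, 16]
  queue [46, 6, 28] -> pop 46, enqueue [none], visited so far: [42, 16, 46]
  queue [6, 28] -> pop 6, enqueue [none], visited so far: [42, 16, 46, 6]
  queue [28] -> pop 28, enqueue [40], visited so far: [42, 16, 46, 6, 28]
  queue [40] -> pop 40, enqueue [none], visited so far: [42, 16, 46, 6, 28, 40]
Result: [42, 16, 46, 6, 28, 40]


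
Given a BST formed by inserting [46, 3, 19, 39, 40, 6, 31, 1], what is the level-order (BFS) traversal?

Tree insertion order: [46, 3, 19, 39, 40, 6, 31, 1]
Tree (level-order array): [46, 3, None, 1, 19, None, None, 6, 39, None, None, 31, 40]
BFS from the root, enqueuing left then right child of each popped node:
  queue [46] -> pop 46, enqueue [3], visited so far: [46]
  queue [3] -> pop 3, enqueue [1, 19], visited so far: [46, 3]
  queue [1, 19] -> pop 1, enqueue [none], visited so far: [46, 3, 1]
  queue [19] -> pop 19, enqueue [6, 39], visited so far: [46, 3, 1, 19]
  queue [6, 39] -> pop 6, enqueue [none], visited so far: [46, 3, 1, 19, 6]
  queue [39] -> pop 39, enqueue [31, 40], visited so far: [46, 3, 1, 19, 6, 39]
  queue [31, 40] -> pop 31, enqueue [none], visited so far: [46, 3, 1, 19, 6, 39, 31]
  queue [40] -> pop 40, enqueue [none], visited so far: [46, 3, 1, 19, 6, 39, 31, 40]
Result: [46, 3, 1, 19, 6, 39, 31, 40]


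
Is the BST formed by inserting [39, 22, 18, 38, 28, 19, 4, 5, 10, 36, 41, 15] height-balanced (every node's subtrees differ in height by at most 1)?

Tree (level-order array): [39, 22, 41, 18, 38, None, None, 4, 19, 28, None, None, 5, None, None, None, 36, None, 10, None, None, None, 15]
Definition: a tree is height-balanced if, at every node, |h(left) - h(right)| <= 1 (empty subtree has height -1).
Bottom-up per-node check:
  node 15: h_left=-1, h_right=-1, diff=0 [OK], height=0
  node 10: h_left=-1, h_right=0, diff=1 [OK], height=1
  node 5: h_left=-1, h_right=1, diff=2 [FAIL (|-1-1|=2 > 1)], height=2
  node 4: h_left=-1, h_right=2, diff=3 [FAIL (|-1-2|=3 > 1)], height=3
  node 19: h_left=-1, h_right=-1, diff=0 [OK], height=0
  node 18: h_left=3, h_right=0, diff=3 [FAIL (|3-0|=3 > 1)], height=4
  node 36: h_left=-1, h_right=-1, diff=0 [OK], height=0
  node 28: h_left=-1, h_right=0, diff=1 [OK], height=1
  node 38: h_left=1, h_right=-1, diff=2 [FAIL (|1--1|=2 > 1)], height=2
  node 22: h_left=4, h_right=2, diff=2 [FAIL (|4-2|=2 > 1)], height=5
  node 41: h_left=-1, h_right=-1, diff=0 [OK], height=0
  node 39: h_left=5, h_right=0, diff=5 [FAIL (|5-0|=5 > 1)], height=6
Node 5 violates the condition: |-1 - 1| = 2 > 1.
Result: Not balanced


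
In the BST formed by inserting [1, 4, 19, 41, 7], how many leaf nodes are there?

Tree built from: [1, 4, 19, 41, 7]
Tree (level-order array): [1, None, 4, None, 19, 7, 41]
Rule: A leaf has 0 children.
Per-node child counts:
  node 1: 1 child(ren)
  node 4: 1 child(ren)
  node 19: 2 child(ren)
  node 7: 0 child(ren)
  node 41: 0 child(ren)
Matching nodes: [7, 41]
Count of leaf nodes: 2


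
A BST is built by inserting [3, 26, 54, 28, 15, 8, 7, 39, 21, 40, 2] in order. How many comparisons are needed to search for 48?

Search path for 48: 3 -> 26 -> 54 -> 28 -> 39 -> 40
Found: False
Comparisons: 6


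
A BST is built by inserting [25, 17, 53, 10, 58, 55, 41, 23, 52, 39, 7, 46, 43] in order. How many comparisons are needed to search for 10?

Search path for 10: 25 -> 17 -> 10
Found: True
Comparisons: 3


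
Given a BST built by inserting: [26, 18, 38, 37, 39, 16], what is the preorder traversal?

Tree insertion order: [26, 18, 38, 37, 39, 16]
Tree (level-order array): [26, 18, 38, 16, None, 37, 39]
Preorder traversal: [26, 18, 16, 38, 37, 39]


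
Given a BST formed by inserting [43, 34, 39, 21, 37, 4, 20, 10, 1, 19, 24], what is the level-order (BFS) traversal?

Tree insertion order: [43, 34, 39, 21, 37, 4, 20, 10, 1, 19, 24]
Tree (level-order array): [43, 34, None, 21, 39, 4, 24, 37, None, 1, 20, None, None, None, None, None, None, 10, None, None, 19]
BFS from the root, enqueuing left then right child of each popped node:
  queue [43] -> pop 43, enqueue [34], visited so far: [43]
  queue [34] -> pop 34, enqueue [21, 39], visited so far: [43, 34]
  queue [21, 39] -> pop 21, enqueue [4, 24], visited so far: [43, 34, 21]
  queue [39, 4, 24] -> pop 39, enqueue [37], visited so far: [43, 34, 21, 39]
  queue [4, 24, 37] -> pop 4, enqueue [1, 20], visited so far: [43, 34, 21, 39, 4]
  queue [24, 37, 1, 20] -> pop 24, enqueue [none], visited so far: [43, 34, 21, 39, 4, 24]
  queue [37, 1, 20] -> pop 37, enqueue [none], visited so far: [43, 34, 21, 39, 4, 24, 37]
  queue [1, 20] -> pop 1, enqueue [none], visited so far: [43, 34, 21, 39, 4, 24, 37, 1]
  queue [20] -> pop 20, enqueue [10], visited so far: [43, 34, 21, 39, 4, 24, 37, 1, 20]
  queue [10] -> pop 10, enqueue [19], visited so far: [43, 34, 21, 39, 4, 24, 37, 1, 20, 10]
  queue [19] -> pop 19, enqueue [none], visited so far: [43, 34, 21, 39, 4, 24, 37, 1, 20, 10, 19]
Result: [43, 34, 21, 39, 4, 24, 37, 1, 20, 10, 19]


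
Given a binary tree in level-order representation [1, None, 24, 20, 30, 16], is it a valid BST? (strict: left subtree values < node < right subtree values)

Level-order array: [1, None, 24, 20, 30, 16]
Validate using subtree bounds (lo, hi): at each node, require lo < value < hi,
then recurse left with hi=value and right with lo=value.
Preorder trace (stopping at first violation):
  at node 1 with bounds (-inf, +inf): OK
  at node 24 with bounds (1, +inf): OK
  at node 20 with bounds (1, 24): OK
  at node 16 with bounds (1, 20): OK
  at node 30 with bounds (24, +inf): OK
No violation found at any node.
Result: Valid BST


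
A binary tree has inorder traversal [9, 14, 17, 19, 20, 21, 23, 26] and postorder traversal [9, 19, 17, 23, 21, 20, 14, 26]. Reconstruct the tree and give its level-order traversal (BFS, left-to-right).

Inorder:   [9, 14, 17, 19, 20, 21, 23, 26]
Postorder: [9, 19, 17, 23, 21, 20, 14, 26]
Algorithm: postorder visits root last, so walk postorder right-to-left;
each value is the root of the current inorder slice — split it at that
value, recurse on the right subtree first, then the left.
Recursive splits:
  root=26; inorder splits into left=[9, 14, 17, 19, 20, 21, 23], right=[]
  root=14; inorder splits into left=[9], right=[17, 19, 20, 21, 23]
  root=20; inorder splits into left=[17, 19], right=[21, 23]
  root=21; inorder splits into left=[], right=[23]
  root=23; inorder splits into left=[], right=[]
  root=17; inorder splits into left=[], right=[19]
  root=19; inorder splits into left=[], right=[]
  root=9; inorder splits into left=[], right=[]
Reconstructed level-order: [26, 14, 9, 20, 17, 21, 19, 23]


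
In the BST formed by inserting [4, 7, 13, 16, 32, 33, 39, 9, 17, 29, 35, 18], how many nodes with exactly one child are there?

Tree built from: [4, 7, 13, 16, 32, 33, 39, 9, 17, 29, 35, 18]
Tree (level-order array): [4, None, 7, None, 13, 9, 16, None, None, None, 32, 17, 33, None, 29, None, 39, 18, None, 35]
Rule: These are nodes with exactly 1 non-null child.
Per-node child counts:
  node 4: 1 child(ren)
  node 7: 1 child(ren)
  node 13: 2 child(ren)
  node 9: 0 child(ren)
  node 16: 1 child(ren)
  node 32: 2 child(ren)
  node 17: 1 child(ren)
  node 29: 1 child(ren)
  node 18: 0 child(ren)
  node 33: 1 child(ren)
  node 39: 1 child(ren)
  node 35: 0 child(ren)
Matching nodes: [4, 7, 16, 17, 29, 33, 39]
Count of nodes with exactly one child: 7


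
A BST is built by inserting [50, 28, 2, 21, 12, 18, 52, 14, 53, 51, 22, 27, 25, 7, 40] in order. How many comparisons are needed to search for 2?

Search path for 2: 50 -> 28 -> 2
Found: True
Comparisons: 3


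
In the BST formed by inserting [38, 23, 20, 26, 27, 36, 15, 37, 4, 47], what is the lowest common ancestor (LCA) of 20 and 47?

Tree insertion order: [38, 23, 20, 26, 27, 36, 15, 37, 4, 47]
Tree (level-order array): [38, 23, 47, 20, 26, None, None, 15, None, None, 27, 4, None, None, 36, None, None, None, 37]
In a BST, the LCA of p=20, q=47 is the first node v on the
root-to-leaf path with p <= v <= q (go left if both < v, right if both > v).
Walk from root:
  at 38: 20 <= 38 <= 47, this is the LCA
LCA = 38


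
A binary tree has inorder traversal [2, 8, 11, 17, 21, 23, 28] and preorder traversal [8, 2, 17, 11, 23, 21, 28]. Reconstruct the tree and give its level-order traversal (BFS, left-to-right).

Inorder:  [2, 8, 11, 17, 21, 23, 28]
Preorder: [8, 2, 17, 11, 23, 21, 28]
Algorithm: preorder visits root first, so consume preorder in order;
for each root, split the current inorder slice at that value into
left-subtree inorder and right-subtree inorder, then recurse.
Recursive splits:
  root=8; inorder splits into left=[2], right=[11, 17, 21, 23, 28]
  root=2; inorder splits into left=[], right=[]
  root=17; inorder splits into left=[11], right=[21, 23, 28]
  root=11; inorder splits into left=[], right=[]
  root=23; inorder splits into left=[21], right=[28]
  root=21; inorder splits into left=[], right=[]
  root=28; inorder splits into left=[], right=[]
Reconstructed level-order: [8, 2, 17, 11, 23, 21, 28]


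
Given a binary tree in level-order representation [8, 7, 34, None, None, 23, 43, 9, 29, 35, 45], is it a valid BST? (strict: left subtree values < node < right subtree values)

Level-order array: [8, 7, 34, None, None, 23, 43, 9, 29, 35, 45]
Validate using subtree bounds (lo, hi): at each node, require lo < value < hi,
then recurse left with hi=value and right with lo=value.
Preorder trace (stopping at first violation):
  at node 8 with bounds (-inf, +inf): OK
  at node 7 with bounds (-inf, 8): OK
  at node 34 with bounds (8, +inf): OK
  at node 23 with bounds (8, 34): OK
  at node 9 with bounds (8, 23): OK
  at node 29 with bounds (23, 34): OK
  at node 43 with bounds (34, +inf): OK
  at node 35 with bounds (34, 43): OK
  at node 45 with bounds (43, +inf): OK
No violation found at any node.
Result: Valid BST


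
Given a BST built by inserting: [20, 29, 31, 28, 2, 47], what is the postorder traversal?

Tree insertion order: [20, 29, 31, 28, 2, 47]
Tree (level-order array): [20, 2, 29, None, None, 28, 31, None, None, None, 47]
Postorder traversal: [2, 28, 47, 31, 29, 20]


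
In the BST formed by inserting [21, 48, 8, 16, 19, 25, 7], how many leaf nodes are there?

Tree built from: [21, 48, 8, 16, 19, 25, 7]
Tree (level-order array): [21, 8, 48, 7, 16, 25, None, None, None, None, 19]
Rule: A leaf has 0 children.
Per-node child counts:
  node 21: 2 child(ren)
  node 8: 2 child(ren)
  node 7: 0 child(ren)
  node 16: 1 child(ren)
  node 19: 0 child(ren)
  node 48: 1 child(ren)
  node 25: 0 child(ren)
Matching nodes: [7, 19, 25]
Count of leaf nodes: 3


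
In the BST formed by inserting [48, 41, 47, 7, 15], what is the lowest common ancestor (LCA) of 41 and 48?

Tree insertion order: [48, 41, 47, 7, 15]
Tree (level-order array): [48, 41, None, 7, 47, None, 15]
In a BST, the LCA of p=41, q=48 is the first node v on the
root-to-leaf path with p <= v <= q (go left if both < v, right if both > v).
Walk from root:
  at 48: 41 <= 48 <= 48, this is the LCA
LCA = 48


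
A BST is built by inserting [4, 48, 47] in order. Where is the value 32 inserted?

Starting tree (level order): [4, None, 48, 47]
Insertion path: 4 -> 48 -> 47
Result: insert 32 as left child of 47
Final tree (level order): [4, None, 48, 47, None, 32]


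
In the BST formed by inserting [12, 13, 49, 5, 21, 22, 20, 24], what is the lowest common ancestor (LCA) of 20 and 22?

Tree insertion order: [12, 13, 49, 5, 21, 22, 20, 24]
Tree (level-order array): [12, 5, 13, None, None, None, 49, 21, None, 20, 22, None, None, None, 24]
In a BST, the LCA of p=20, q=22 is the first node v on the
root-to-leaf path with p <= v <= q (go left if both < v, right if both > v).
Walk from root:
  at 12: both 20 and 22 > 12, go right
  at 13: both 20 and 22 > 13, go right
  at 49: both 20 and 22 < 49, go left
  at 21: 20 <= 21 <= 22, this is the LCA
LCA = 21
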